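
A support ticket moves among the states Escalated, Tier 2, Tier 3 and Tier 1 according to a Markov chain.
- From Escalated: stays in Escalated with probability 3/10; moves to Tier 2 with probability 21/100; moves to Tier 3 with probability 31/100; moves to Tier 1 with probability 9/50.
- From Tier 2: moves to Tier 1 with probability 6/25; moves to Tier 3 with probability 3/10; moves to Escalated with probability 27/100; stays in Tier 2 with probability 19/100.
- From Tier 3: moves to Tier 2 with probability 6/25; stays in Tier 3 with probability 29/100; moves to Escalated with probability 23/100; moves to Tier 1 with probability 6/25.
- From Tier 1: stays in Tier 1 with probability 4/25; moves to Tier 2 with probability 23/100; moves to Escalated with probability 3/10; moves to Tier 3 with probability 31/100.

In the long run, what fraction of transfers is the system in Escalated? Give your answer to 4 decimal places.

0.2723

Let the stationary distribution be π with π = πP and π_1 + π_2 + π_3 + π_4 = 1.
π_1 = 0.3·π_1 + 0.27·π_2 + 0.23·π_3 + 0.3·π_4
π_2 = 0.21·π_1 + 0.19·π_2 + 0.24·π_3 + 0.23·π_4
π_3 = 0.31·π_1 + 0.3·π_2 + 0.29·π_3 + 0.31·π_4
Solving with the normalization constraint gives π = (0.2723, 0.2188, 0.3018, 0.2071).
So the stationary probability of Escalated is 0.2723.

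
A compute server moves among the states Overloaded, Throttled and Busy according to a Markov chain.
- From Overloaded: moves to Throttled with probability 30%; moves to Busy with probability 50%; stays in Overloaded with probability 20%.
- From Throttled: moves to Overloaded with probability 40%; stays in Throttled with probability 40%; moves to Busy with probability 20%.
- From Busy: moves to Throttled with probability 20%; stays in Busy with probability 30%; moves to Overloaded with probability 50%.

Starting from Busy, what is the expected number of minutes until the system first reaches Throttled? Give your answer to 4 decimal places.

4.1935

Let t(s) be the expected number of minutes to first reach Throttled from state s, with t(Throttled) = 0. Conditioning on the first minute:
t(Overloaded) = 1 + 0.2·t(Overloaded) + 0.5·t(Busy)
t(Busy) = 1 + 0.5·t(Overloaded) + 0.3·t(Busy)
Solving: t(Overloaded) = 3.8710, t(Busy) = 4.1935.
Expected minutes from Busy to Throttled: 4.1935.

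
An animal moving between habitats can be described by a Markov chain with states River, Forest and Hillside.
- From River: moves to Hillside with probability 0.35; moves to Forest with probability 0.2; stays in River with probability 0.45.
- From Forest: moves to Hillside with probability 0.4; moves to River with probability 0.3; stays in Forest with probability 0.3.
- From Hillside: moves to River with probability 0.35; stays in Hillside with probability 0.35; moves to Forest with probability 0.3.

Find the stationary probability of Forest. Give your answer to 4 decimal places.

0.2626

Let the stationary distribution be π with π = πP and π_1 + π_2 + π_3 = 1.
π_1 = 0.45·π_1 + 0.3·π_2 + 0.35·π_3
π_2 = 0.2·π_1 + 0.3·π_2 + 0.3·π_3
Solving with the normalization constraint gives π = (0.3743, 0.2626, 0.3631).
So the stationary probability of Forest is 0.2626.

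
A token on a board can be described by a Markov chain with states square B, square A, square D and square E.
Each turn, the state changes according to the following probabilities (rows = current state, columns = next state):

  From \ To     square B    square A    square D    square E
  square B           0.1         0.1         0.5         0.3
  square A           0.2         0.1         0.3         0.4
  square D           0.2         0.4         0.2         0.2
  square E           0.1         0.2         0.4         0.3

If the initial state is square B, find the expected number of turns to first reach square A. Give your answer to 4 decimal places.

Let t(s) be the expected number of turns to first reach square A from state s, with t(square A) = 0. Conditioning on the first turn:
t(square B) = 1 + 0.1·t(square B) + 0.5·t(square D) + 0.3·t(square E)
t(square D) = 1 + 0.2·t(square B) + 0.2·t(square D) + 0.2·t(square E)
t(square E) = 1 + 0.1·t(square B) + 0.4·t(square D) + 0.3·t(square E)
Solving: t(square B) = 4.2434, t(square D) = 3.2895, t(square E) = 3.9145.
Expected turns from square B to square A: 4.2434.

4.2434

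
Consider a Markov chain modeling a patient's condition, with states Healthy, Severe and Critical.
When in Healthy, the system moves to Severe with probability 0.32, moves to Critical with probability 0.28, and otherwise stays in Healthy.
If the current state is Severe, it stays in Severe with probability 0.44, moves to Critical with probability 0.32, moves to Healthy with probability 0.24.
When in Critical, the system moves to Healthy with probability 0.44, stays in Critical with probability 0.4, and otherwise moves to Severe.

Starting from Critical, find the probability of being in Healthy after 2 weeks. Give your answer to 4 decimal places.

0.3904

Sum over the intermediate state after 1 week:
P = P(Critical→Healthy)·P(Healthy→Healthy) + P(Critical→Severe)·P(Severe→Healthy) + P(Critical→Critical)·P(Critical→Healthy)
  = 0.44×0.4 + 0.16×0.24 + 0.4×0.44
  = 0.1760 + 0.0384 + 0.1760 = 0.3904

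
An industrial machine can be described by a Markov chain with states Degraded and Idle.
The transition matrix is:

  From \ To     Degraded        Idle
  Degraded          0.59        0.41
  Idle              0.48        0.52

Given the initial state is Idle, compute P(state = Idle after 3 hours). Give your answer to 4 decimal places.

0.4614

Propagate the distribution vector 3 hours from Idle.
After 0 hours: (0.0000, 1.0000)
After 1 hour: (0.4800, 0.5200)
After 2 hours: (0.5328, 0.4672)
After 3 hours: (0.5386, 0.4614)
P(in Idle after 3 hours) = 0.4614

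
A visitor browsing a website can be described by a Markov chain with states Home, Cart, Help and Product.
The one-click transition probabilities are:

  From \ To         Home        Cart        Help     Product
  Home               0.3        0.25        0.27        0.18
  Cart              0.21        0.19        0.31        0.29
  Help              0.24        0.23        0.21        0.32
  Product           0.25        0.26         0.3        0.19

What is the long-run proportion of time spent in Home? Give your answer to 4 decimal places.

0.2505

Let the stationary distribution be π with π = πP and π_1 + π_2 + π_3 + π_4 = 1.
π_1 = 0.3·π_1 + 0.21·π_2 + 0.24·π_3 + 0.25·π_4
π_2 = 0.25·π_1 + 0.19·π_2 + 0.23·π_3 + 0.26·π_4
π_3 = 0.27·π_1 + 0.31·π_2 + 0.21·π_3 + 0.3·π_4
Solving with the normalization constraint gives π = (0.2505, 0.2331, 0.2705, 0.2460).
So the stationary probability of Home is 0.2505.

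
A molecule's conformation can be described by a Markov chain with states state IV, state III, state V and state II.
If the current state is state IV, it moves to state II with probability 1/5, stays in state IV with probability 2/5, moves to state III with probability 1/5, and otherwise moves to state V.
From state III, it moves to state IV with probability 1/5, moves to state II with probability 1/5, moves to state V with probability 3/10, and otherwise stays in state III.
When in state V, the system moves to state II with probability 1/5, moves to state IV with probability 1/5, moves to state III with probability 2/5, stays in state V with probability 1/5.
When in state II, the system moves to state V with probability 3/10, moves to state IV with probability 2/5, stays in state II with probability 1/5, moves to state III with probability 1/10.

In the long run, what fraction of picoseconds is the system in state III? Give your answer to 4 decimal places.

Let the stationary distribution be π with π = πP and π_1 + π_2 + π_3 + π_4 = 1.
π_1 = 0.4·π_1 + 0.2·π_2 + 0.2·π_3 + 0.4·π_4
π_2 = 0.2·π_1 + 0.3·π_2 + 0.4·π_3 + 0.1·π_4
π_3 = 0.2·π_1 + 0.3·π_2 + 0.2·π_3 + 0.3·π_4
Solving with the normalization constraint gives π = (0.3000, 0.2545, 0.2455, 0.2000).
So the stationary probability of state III is 0.2545.

0.2545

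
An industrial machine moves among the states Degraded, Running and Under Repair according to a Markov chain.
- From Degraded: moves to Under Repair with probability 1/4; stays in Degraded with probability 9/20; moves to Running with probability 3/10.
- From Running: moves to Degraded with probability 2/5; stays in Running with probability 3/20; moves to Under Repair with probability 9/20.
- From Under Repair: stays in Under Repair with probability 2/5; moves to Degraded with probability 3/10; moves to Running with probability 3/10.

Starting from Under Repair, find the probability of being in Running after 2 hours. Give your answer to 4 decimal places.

Sum over the intermediate state after 1 hour:
P = P(Under Repair→Degraded)·P(Degraded→Running) + P(Under Repair→Running)·P(Running→Running) + P(Under Repair→Under Repair)·P(Under Repair→Running)
  = 0.3×0.3 + 0.3×0.15 + 0.4×0.3
  = 0.0900 + 0.0450 + 0.1200 = 0.2550

0.2550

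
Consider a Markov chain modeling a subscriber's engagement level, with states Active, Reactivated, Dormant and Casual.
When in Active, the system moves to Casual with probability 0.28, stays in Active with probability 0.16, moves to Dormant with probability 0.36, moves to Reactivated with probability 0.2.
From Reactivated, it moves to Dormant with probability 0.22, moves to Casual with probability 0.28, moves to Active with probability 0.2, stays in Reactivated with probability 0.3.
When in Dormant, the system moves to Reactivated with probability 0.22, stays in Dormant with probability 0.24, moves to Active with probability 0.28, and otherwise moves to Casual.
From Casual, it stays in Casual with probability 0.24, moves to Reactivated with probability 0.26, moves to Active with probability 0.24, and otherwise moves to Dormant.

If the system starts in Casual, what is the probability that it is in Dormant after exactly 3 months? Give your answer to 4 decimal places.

Propagate the distribution vector 3 months from Casual.
After 0 months: (0.0000, 0.0000, 0.0000, 1.0000)
After 1 month: (0.2400, 0.2600, 0.2600, 0.2400)
After 2 months: (0.2208, 0.2456, 0.2684, 0.2652)
After 3 months: (0.2232, 0.2458, 0.2669, 0.2640)
P(in Dormant after 3 months) = 0.2669

0.2669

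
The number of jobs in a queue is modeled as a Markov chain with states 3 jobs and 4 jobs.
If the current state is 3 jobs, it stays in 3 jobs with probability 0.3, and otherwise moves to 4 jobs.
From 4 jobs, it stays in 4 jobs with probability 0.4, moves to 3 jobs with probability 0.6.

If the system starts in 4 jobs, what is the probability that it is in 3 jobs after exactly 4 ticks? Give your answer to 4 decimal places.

Propagate the distribution vector 4 ticks from 4 jobs.
After 0 ticks: (0.0000, 1.0000)
After 1 tick: (0.6000, 0.4000)
After 2 ticks: (0.4200, 0.5800)
After 3 ticks: (0.4740, 0.5260)
After 4 ticks: (0.4578, 0.5422)
P(in 3 jobs after 4 ticks) = 0.4578

0.4578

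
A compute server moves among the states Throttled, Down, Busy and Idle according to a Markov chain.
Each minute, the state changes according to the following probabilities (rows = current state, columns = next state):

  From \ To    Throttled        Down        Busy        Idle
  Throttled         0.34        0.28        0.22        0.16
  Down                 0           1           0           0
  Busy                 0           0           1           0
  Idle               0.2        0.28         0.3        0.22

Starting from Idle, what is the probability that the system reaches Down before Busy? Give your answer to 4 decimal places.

Let h(s) be the probability of absorption at Down starting from transient state s. Then h(Down) = 1 and h(Busy) = 0. By first-step analysis:
h(Throttled) = 0.34·h(Throttled) + 0.28·1 + 0.22·0 + 0.16·h(Idle)
h(Idle) = 0.2·h(Throttled) + 0.28·1 + 0.3·0 + 0.22·h(Idle)
Solving: h(Throttled) = 0.5452, h(Idle) = 0.4988.
Starting from Idle, the probability is 0.4988.

0.4988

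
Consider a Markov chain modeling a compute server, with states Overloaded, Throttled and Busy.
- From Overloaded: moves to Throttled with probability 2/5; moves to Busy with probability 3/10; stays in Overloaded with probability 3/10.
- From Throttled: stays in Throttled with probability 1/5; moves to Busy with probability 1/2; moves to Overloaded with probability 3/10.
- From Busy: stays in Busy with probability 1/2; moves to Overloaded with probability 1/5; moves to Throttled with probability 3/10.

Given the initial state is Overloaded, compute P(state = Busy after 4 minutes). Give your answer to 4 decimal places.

Propagate the distribution vector 4 minutes from Overloaded.
After 0 minutes: (1.0000, 0.0000, 0.0000)
After 1 minute: (0.3000, 0.4000, 0.3000)
After 2 minutes: (0.2700, 0.2900, 0.4400)
After 3 minutes: (0.2560, 0.2980, 0.4460)
After 4 minutes: (0.2554, 0.2958, 0.4488)
P(in Busy after 4 minutes) = 0.4488

0.4488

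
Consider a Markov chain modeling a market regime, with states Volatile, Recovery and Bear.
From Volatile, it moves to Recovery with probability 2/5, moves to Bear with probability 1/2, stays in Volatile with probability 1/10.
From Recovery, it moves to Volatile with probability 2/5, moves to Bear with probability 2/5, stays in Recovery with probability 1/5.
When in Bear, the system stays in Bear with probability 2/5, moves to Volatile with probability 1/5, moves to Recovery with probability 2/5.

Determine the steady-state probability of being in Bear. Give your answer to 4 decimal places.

Let the stationary distribution be π with π = πP and π_1 + π_2 + π_3 = 1.
π_1 = 0.1·π_1 + 0.4·π_2 + 0.2·π_3
π_2 = 0.4·π_1 + 0.2·π_2 + 0.4·π_3
Solving with the normalization constraint gives π = (0.2424, 0.3333, 0.4242).
So the stationary probability of Bear is 0.4242.

0.4242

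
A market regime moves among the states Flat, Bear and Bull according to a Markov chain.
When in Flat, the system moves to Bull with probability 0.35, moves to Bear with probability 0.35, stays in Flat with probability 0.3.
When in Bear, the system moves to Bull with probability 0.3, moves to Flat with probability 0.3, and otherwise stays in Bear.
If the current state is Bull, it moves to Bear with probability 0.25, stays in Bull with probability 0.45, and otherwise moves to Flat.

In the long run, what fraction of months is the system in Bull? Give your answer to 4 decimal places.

Let the stationary distribution be π with π = πP and π_1 + π_2 + π_3 = 1.
π_1 = 0.3·π_1 + 0.3·π_2 + 0.3·π_3
π_2 = 0.35·π_1 + 0.4·π_2 + 0.25·π_3
Solving with the normalization constraint gives π = (0.3000, 0.3294, 0.3706).
So the stationary probability of Bull is 0.3706.

0.3706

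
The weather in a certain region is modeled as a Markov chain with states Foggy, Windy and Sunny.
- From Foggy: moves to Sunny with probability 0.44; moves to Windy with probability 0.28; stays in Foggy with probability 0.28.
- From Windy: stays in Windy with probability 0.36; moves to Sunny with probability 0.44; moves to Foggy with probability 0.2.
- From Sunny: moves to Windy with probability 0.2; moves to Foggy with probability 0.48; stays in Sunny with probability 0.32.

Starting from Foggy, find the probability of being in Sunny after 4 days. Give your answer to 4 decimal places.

Propagate the distribution vector 4 days from Foggy.
After 0 days: (1.0000, 0.0000, 0.0000)
After 1 day: (0.2800, 0.2800, 0.4400)
After 2 days: (0.3456, 0.2672, 0.3872)
After 3 days: (0.3361, 0.2704, 0.3935)
After 4 days: (0.3371, 0.2701, 0.3928)
P(in Sunny after 4 days) = 0.3928

0.3928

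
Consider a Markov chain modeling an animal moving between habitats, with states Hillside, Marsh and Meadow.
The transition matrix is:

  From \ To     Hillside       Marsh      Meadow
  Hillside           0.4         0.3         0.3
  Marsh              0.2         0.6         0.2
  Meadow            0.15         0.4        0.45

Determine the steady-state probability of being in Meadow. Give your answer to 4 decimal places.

Let the stationary distribution be π with π = πP and π_1 + π_2 + π_3 = 1.
π_1 = 0.4·π_1 + 0.2·π_2 + 0.15·π_3
π_2 = 0.3·π_1 + 0.6·π_2 + 0.4·π_3
Solving with the normalization constraint gives π = (0.2314, 0.4711, 0.2975).
So the stationary probability of Meadow is 0.2975.

0.2975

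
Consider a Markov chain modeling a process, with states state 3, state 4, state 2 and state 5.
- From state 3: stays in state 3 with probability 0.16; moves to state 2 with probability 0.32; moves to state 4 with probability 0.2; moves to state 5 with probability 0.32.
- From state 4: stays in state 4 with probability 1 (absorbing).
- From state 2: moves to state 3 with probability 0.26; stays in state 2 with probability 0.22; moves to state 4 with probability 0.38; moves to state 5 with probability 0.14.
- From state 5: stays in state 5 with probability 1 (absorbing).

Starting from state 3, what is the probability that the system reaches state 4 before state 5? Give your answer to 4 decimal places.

Let h(s) be the probability of absorption at state 4 starting from transient state s. Then h(state 4) = 1 and h(state 5) = 0. By first-step analysis:
h(state 3) = 0.16·h(state 3) + 0.2·1 + 0.32·h(state 2) + 0.32·0
h(state 2) = 0.26·h(state 3) + 0.38·1 + 0.22·h(state 2) + 0.14·0
Solving: h(state 3) = 0.4853, h(state 2) = 0.6490.
Starting from state 3, the probability is 0.4853.

0.4853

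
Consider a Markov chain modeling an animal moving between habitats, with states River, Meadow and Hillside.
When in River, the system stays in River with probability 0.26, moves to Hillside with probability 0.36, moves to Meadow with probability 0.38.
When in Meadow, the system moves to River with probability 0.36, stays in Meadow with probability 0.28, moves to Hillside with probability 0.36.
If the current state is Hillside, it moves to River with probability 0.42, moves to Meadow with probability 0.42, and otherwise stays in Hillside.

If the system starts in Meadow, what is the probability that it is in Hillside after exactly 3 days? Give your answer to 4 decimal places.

0.3024

Propagate the distribution vector 3 days from Meadow.
After 0 days: (0.0000, 1.0000, 0.0000)
After 1 day: (0.3600, 0.2800, 0.3600)
After 2 days: (0.3456, 0.3664, 0.2880)
After 3 days: (0.3427, 0.3549, 0.3024)
P(in Hillside after 3 days) = 0.3024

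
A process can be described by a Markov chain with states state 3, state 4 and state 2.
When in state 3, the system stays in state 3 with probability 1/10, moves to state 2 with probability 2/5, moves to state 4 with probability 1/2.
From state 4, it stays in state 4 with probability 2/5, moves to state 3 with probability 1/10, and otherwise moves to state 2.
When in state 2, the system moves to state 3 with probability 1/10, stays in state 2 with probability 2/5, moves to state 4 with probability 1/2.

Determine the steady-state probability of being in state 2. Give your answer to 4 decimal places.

0.4455

Let the stationary distribution be π with π = πP and π_1 + π_2 + π_3 = 1.
π_1 = 0.1·π_1 + 0.1·π_2 + 0.1·π_3
π_2 = 0.5·π_1 + 0.4·π_2 + 0.5·π_3
Solving with the normalization constraint gives π = (0.1000, 0.4545, 0.4455).
So the stationary probability of state 2 is 0.4455.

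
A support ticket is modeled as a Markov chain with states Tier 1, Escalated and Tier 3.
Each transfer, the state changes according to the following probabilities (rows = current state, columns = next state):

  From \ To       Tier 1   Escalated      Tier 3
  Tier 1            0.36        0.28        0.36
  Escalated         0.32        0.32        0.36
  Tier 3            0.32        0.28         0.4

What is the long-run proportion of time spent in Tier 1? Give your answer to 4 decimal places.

0.3333

Let the stationary distribution be π with π = πP and π_1 + π_2 + π_3 = 1.
π_1 = 0.36·π_1 + 0.32·π_2 + 0.32·π_3
π_2 = 0.28·π_1 + 0.32·π_2 + 0.28·π_3
Solving with the normalization constraint gives π = (0.3333, 0.2917, 0.3750).
So the stationary probability of Tier 1 is 0.3333.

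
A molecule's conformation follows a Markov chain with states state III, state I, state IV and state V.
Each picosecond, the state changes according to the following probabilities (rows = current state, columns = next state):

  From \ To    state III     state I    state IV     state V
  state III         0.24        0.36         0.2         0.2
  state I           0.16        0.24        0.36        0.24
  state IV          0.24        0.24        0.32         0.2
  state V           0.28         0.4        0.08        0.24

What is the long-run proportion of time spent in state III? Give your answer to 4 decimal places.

Let the stationary distribution be π with π = πP and π_1 + π_2 + π_3 + π_4 = 1.
π_1 = 0.24·π_1 + 0.16·π_2 + 0.24·π_3 + 0.28·π_4
π_2 = 0.36·π_1 + 0.24·π_2 + 0.24·π_3 + 0.4·π_4
π_3 = 0.2·π_1 + 0.36·π_2 + 0.32·π_3 + 0.08·π_4
Solving with the normalization constraint gives π = (0.2247, 0.3023, 0.2521, 0.2209).
So the stationary probability of state III is 0.2247.

0.2247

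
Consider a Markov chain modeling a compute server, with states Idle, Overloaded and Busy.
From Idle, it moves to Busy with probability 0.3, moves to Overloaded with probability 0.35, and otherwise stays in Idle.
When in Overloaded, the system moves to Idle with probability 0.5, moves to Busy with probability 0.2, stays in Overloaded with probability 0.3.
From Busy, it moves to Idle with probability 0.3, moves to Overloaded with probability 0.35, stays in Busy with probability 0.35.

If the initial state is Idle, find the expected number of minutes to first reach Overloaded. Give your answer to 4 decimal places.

2.8571

Let t(s) be the expected number of minutes to first reach Overloaded from state s, with t(Overloaded) = 0. Conditioning on the first minute:
t(Idle) = 1 + 0.35·t(Idle) + 0.3·t(Busy)
t(Busy) = 1 + 0.3·t(Idle) + 0.35·t(Busy)
Solving: t(Idle) = 2.8571, t(Busy) = 2.8571.
Expected minutes from Idle to Overloaded: 2.8571.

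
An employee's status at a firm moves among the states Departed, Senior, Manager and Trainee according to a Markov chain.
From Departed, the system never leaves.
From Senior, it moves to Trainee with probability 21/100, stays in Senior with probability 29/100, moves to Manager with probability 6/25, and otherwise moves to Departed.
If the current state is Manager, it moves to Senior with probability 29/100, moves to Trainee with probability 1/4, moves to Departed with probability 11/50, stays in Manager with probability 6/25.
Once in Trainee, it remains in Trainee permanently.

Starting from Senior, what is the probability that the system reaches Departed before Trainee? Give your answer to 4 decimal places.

Let h(s) be the probability of absorption at Departed starting from transient state s. Then h(Departed) = 1 and h(Trainee) = 0. By first-step analysis:
h(Senior) = 0.26·1 + 0.29·h(Senior) + 0.24·h(Manager) + 0.21·0
h(Manager) = 0.22·1 + 0.29·h(Senior) + 0.24·h(Manager) + 0.25·0
Solving: h(Senior) = 0.5328, h(Manager) = 0.4928.
Starting from Senior, the probability is 0.5328.

0.5328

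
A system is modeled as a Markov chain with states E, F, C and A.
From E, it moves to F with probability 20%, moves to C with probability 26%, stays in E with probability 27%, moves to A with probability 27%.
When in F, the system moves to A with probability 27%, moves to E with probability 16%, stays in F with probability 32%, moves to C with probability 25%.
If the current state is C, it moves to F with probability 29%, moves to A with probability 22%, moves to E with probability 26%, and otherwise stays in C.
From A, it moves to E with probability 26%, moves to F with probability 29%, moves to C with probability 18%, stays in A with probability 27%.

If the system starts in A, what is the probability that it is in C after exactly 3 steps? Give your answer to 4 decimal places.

0.2295

Propagate the distribution vector 3 steps from A.
After 0 steps: (0.0000, 0.0000, 0.0000, 1.0000)
After 1 step: (0.2600, 0.2900, 0.1800, 0.2700)
After 2 steps: (0.2336, 0.2753, 0.2301, 0.2610)
After 3 steps: (0.2348, 0.2772, 0.2295, 0.2585)
P(in C after 3 steps) = 0.2295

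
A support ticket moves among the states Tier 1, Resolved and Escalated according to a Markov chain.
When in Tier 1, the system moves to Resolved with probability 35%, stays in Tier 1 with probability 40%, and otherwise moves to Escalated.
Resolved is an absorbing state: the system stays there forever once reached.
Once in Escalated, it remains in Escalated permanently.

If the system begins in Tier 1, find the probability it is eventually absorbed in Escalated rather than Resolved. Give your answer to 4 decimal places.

0.4167

Let h(s) be the probability of absorption at Escalated starting from transient state s. Then h(Escalated) = 1 and h(Resolved) = 0. By first-step analysis:
h(Tier 1) = 0.4·h(Tier 1) + 0.35·0 + 0.25·1
Solving: h(Tier 1) = 0.4167.
Starting from Tier 1, the probability is 0.4167.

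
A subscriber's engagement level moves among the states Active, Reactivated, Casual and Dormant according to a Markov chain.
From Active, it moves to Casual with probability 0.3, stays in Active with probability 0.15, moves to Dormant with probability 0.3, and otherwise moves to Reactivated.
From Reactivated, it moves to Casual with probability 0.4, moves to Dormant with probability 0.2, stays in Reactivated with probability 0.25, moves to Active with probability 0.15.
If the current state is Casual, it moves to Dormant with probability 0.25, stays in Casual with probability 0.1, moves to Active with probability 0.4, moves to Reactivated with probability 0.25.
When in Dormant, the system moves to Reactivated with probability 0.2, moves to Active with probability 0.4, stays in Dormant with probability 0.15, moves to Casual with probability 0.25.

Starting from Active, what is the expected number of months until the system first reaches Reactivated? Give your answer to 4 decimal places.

4.2109

Let t(s) be the expected number of months to first reach Reactivated from state s, with t(Reactivated) = 0. Conditioning on the first month:
t(Active) = 1 + 0.15·t(Active) + 0.3·t(Casual) + 0.3·t(Dormant)
t(Casual) = 1 + 0.4·t(Active) + 0.1·t(Casual) + 0.25·t(Dormant)
t(Dormant) = 1 + 0.4·t(Active) + 0.25·t(Casual) + 0.15·t(Dormant)
Solving: t(Active) = 4.2109, t(Casual) = 4.2033, t(Dormant) = 4.3943.
Expected months from Active to Reactivated: 4.2109.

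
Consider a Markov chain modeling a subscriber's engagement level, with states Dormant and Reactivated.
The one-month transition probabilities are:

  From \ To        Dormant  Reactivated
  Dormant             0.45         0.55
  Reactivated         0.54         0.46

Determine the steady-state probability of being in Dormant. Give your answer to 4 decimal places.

Let the stationary distribution be π with π = πP and π_1 + π_2 = 1.
π_1 = 0.45·π_1 + 0.54·π_2
Solving with the normalization constraint gives π = (0.4954, 0.5046).
So the stationary probability of Dormant is 0.4954.

0.4954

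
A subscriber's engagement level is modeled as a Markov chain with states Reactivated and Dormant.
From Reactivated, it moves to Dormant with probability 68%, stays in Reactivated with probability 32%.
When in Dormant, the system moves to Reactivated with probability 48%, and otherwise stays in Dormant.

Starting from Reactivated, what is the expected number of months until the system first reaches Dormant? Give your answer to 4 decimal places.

1.4706

Let t(s) be the expected number of months to first reach Dormant from state s, with t(Dormant) = 0. Conditioning on the first month:
t(Reactivated) = 1 + 0.32·t(Reactivated)
Solving: t(Reactivated) = 1.4706.
Expected months from Reactivated to Dormant: 1.4706.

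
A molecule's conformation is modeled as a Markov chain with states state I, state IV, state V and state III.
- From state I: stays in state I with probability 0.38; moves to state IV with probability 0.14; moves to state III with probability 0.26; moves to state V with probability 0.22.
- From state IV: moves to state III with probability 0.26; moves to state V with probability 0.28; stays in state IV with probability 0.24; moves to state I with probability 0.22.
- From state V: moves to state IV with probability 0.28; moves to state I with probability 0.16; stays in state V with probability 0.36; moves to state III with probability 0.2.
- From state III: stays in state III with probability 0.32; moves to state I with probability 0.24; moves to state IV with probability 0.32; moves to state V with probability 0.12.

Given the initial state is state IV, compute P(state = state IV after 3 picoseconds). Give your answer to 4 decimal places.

Propagate the distribution vector 3 picoseconds from state IV.
After 0 picoseconds: (0.0000, 1.0000, 0.0000, 0.0000)
After 1 picosecond: (0.2200, 0.2400, 0.2800, 0.2600)
After 2 picoseconds: (0.2436, 0.2500, 0.2476, 0.2588)
After 3 picoseconds: (0.2493, 0.2462, 0.2438, 0.2607)
P(in state IV after 3 picoseconds) = 0.2462

0.2462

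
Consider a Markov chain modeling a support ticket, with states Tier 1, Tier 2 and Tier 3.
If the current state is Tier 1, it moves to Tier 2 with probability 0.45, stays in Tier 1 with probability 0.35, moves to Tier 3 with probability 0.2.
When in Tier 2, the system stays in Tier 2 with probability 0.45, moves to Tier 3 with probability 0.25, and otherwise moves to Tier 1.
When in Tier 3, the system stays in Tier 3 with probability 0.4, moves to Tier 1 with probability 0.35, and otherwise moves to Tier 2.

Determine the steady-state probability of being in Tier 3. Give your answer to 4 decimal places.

0.2747

Let the stationary distribution be π with π = πP and π_1 + π_2 + π_3 = 1.
π_1 = 0.35·π_1 + 0.3·π_2 + 0.35·π_3
π_2 = 0.45·π_1 + 0.45·π_2 + 0.25·π_3
Solving with the normalization constraint gives π = (0.3302, 0.3951, 0.2747).
So the stationary probability of Tier 3 is 0.2747.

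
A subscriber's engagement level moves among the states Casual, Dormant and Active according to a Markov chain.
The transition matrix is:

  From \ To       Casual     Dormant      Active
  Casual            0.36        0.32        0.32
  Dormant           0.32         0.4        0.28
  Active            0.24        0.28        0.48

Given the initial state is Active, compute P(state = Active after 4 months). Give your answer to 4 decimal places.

Propagate the distribution vector 4 months from Active.
After 0 months: (0.0000, 0.0000, 1.0000)
After 1 month: (0.2400, 0.2800, 0.4800)
After 2 months: (0.2912, 0.3232, 0.3856)
After 3 months: (0.3008, 0.3304, 0.3688)
After 4 months: (0.3025, 0.3317, 0.3658)
P(in Active after 4 months) = 0.3658

0.3658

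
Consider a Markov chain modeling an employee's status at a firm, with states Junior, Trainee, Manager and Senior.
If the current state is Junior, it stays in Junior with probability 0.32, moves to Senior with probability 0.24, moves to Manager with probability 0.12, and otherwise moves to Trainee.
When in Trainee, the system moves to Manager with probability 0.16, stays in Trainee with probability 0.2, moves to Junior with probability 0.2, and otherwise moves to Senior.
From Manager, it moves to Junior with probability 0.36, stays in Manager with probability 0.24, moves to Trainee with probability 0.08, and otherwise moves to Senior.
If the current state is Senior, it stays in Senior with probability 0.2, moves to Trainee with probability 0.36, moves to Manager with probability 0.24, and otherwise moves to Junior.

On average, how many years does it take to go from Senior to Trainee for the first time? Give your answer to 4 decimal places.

Let t(s) be the expected number of years to first reach Trainee from state s, with t(Trainee) = 0. Conditioning on the first year:
t(Junior) = 1 + 0.32·t(Junior) + 0.12·t(Manager) + 0.24·t(Senior)
t(Manager) = 1 + 0.36·t(Junior) + 0.24·t(Manager) + 0.32·t(Senior)
t(Senior) = 1 + 0.2·t(Junior) + 0.24·t(Manager) + 0.2·t(Senior)
Solving: t(Junior) = 3.4597, t(Manager) = 4.4010, t(Senior) = 3.4352.
Expected years from Senior to Trainee: 3.4352.

3.4352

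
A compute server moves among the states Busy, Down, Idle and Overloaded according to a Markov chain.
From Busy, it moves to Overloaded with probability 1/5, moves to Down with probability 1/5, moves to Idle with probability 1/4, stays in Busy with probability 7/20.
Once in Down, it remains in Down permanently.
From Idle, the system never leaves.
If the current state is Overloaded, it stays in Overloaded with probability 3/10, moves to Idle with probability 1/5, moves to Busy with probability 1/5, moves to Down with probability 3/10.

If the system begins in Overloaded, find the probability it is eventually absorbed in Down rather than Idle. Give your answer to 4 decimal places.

Let h(s) be the probability of absorption at Down starting from transient state s. Then h(Down) = 1 and h(Idle) = 0. By first-step analysis:
h(Busy) = 0.35·h(Busy) + 0.2·1 + 0.25·0 + 0.2·h(Overloaded)
h(Overloaded) = 0.2·h(Busy) + 0.3·1 + 0.2·0 + 0.3·h(Overloaded)
Solving: h(Busy) = 0.4819, h(Overloaded) = 0.5663.
Starting from Overloaded, the probability is 0.5663.

0.5663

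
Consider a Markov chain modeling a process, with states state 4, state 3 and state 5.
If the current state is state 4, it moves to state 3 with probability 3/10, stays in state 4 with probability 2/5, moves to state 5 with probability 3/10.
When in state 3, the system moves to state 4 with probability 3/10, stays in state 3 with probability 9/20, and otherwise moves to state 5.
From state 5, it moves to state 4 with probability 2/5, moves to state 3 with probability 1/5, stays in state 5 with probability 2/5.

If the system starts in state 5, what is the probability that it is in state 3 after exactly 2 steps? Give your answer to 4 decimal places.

Sum over the intermediate state after 1 step:
P = P(state 5→state 4)·P(state 4→state 3) + P(state 5→state 3)·P(state 3→state 3) + P(state 5→state 5)·P(state 5→state 3)
  = 0.4×0.3 + 0.2×0.45 + 0.4×0.2
  = 0.1200 + 0.0900 + 0.0800 = 0.2900

0.2900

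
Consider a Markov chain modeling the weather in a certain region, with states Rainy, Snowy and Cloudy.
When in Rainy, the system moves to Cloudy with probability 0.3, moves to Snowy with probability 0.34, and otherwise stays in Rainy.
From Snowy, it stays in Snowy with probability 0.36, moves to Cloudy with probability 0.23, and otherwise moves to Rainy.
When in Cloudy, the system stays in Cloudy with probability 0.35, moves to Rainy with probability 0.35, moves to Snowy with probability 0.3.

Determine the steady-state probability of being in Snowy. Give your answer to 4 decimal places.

Let the stationary distribution be π with π = πP and π_1 + π_2 + π_3 = 1.
π_1 = 0.36·π_1 + 0.41·π_2 + 0.35·π_3
π_2 = 0.34·π_1 + 0.36·π_2 + 0.3·π_3
Solving with the normalization constraint gives π = (0.3738, 0.3351, 0.2911).
So the stationary probability of Snowy is 0.3351.

0.3351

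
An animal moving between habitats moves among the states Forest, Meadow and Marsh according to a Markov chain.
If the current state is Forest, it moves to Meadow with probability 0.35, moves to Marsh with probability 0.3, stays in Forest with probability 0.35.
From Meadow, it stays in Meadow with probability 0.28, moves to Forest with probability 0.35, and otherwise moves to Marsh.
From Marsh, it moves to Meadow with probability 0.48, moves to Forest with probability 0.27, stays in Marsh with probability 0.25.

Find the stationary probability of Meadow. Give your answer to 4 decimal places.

0.3648

Let the stationary distribution be π with π = πP and π_1 + π_2 + π_3 = 1.
π_1 = 0.35·π_1 + 0.35·π_2 + 0.27·π_3
π_2 = 0.35·π_1 + 0.28·π_2 + 0.48·π_3
Solving with the normalization constraint gives π = (0.3252, 0.3648, 0.3100).
So the stationary probability of Meadow is 0.3648.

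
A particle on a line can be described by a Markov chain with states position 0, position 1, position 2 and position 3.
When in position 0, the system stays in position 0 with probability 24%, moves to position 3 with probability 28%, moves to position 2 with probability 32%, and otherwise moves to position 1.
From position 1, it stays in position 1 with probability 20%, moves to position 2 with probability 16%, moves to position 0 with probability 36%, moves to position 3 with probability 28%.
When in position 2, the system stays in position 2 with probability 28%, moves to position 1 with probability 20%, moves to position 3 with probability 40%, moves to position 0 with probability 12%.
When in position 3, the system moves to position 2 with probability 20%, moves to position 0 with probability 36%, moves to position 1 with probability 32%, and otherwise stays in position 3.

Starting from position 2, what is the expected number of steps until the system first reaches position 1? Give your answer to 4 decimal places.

Let t(s) be the expected number of steps to first reach position 1 from state s, with t(position 1) = 0. Conditioning on the first step:
t(position 0) = 1 + 0.24·t(position 0) + 0.32·t(position 2) + 0.28·t(position 3)
t(position 2) = 1 + 0.12·t(position 0) + 0.28·t(position 2) + 0.4·t(position 3)
t(position 3) = 1 + 0.36·t(position 0) + 0.2·t(position 2) + 0.12·t(position 3)
Solving: t(position 0) = 4.6672, t(position 2) = 4.4164, t(position 3) = 4.0494.
Expected steps from position 2 to position 1: 4.4164.

4.4164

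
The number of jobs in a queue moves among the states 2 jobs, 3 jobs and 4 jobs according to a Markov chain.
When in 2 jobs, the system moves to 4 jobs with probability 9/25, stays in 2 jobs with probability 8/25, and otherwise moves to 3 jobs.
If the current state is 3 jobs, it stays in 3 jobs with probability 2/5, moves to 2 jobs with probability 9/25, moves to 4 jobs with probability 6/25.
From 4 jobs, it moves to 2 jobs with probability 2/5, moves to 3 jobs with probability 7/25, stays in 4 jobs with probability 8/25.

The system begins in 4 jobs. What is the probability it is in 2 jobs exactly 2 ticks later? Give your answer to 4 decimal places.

Sum over the intermediate state after 1 tick:
P = P(4 jobs→2 jobs)·P(2 jobs→2 jobs) + P(4 jobs→3 jobs)·P(3 jobs→2 jobs) + P(4 jobs→4 jobs)·P(4 jobs→2 jobs)
  = 0.4×0.32 + 0.28×0.36 + 0.32×0.4
  = 0.1280 + 0.1008 + 0.1280 = 0.3568

0.3568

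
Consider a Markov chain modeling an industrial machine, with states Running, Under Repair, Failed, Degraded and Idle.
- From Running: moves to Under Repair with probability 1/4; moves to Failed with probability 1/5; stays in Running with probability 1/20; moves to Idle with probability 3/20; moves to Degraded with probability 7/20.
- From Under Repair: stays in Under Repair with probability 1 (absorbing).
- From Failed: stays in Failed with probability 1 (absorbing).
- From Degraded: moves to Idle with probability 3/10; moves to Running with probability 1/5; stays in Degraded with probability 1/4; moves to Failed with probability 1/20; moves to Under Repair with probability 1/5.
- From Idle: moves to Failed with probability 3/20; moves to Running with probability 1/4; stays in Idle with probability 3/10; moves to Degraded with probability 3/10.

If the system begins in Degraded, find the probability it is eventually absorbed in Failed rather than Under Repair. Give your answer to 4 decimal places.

Let h(s) be the probability of absorption at Failed starting from transient state s. Then h(Failed) = 1 and h(Under Repair) = 0. By first-step analysis:
h(Running) = 0.05·h(Running) + 0.25·0 + 0.2·1 + 0.35·h(Degraded) + 0.15·h(Idle)
h(Degraded) = 0.2·h(Running) + 0.2·0 + 0.05·1 + 0.25·h(Degraded) + 0.3·h(Idle)
h(Idle) = 0.25·h(Running) + 0.15·1 + 0.3·h(Degraded) + 0.3·h(Idle)
Solving: h(Running) = 0.4458, h(Degraded) = 0.4042, h(Idle) = 0.5467.
Starting from Degraded, the probability is 0.4042.

0.4042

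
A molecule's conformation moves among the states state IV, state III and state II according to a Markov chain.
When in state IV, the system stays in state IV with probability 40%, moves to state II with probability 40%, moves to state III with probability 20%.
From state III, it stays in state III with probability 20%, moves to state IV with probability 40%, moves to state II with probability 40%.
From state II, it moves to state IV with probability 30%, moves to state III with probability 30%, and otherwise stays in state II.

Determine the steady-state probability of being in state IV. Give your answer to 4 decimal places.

Let the stationary distribution be π with π = πP and π_1 + π_2 + π_3 = 1.
π_1 = 0.4·π_1 + 0.4·π_2 + 0.3·π_3
π_2 = 0.2·π_1 + 0.2·π_2 + 0.3·π_3
Solving with the normalization constraint gives π = (0.3600, 0.2400, 0.4000).
So the stationary probability of state IV is 0.3600.

0.3600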